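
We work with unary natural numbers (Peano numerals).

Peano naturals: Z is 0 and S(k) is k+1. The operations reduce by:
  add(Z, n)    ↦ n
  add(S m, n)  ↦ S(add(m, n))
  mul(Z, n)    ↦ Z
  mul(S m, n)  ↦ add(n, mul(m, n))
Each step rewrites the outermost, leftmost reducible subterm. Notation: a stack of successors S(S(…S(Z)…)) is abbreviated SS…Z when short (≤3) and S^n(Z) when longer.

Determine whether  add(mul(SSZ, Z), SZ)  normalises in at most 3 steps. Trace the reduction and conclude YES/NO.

  start: add(mul(SSZ, Z), SZ)
  step 1: add(add(Z, mul(SZ, Z)), SZ)
  step 2: add(mul(SZ, Z), SZ)
  step 3: add(add(Z, mul(Z, Z)), SZ)

Answer: NO — after 3 steps the term is add(add(Z, mul(Z, Z)), SZ), not yet normal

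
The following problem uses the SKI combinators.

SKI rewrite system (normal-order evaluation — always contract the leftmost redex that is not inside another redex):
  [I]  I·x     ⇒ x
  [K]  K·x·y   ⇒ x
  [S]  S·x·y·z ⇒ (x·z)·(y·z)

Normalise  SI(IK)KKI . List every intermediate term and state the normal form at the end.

  start: SI(IK)KKI
  step 1: IK(IKK)KI
  step 2: K(IKK)KI
  step 3: IKKI
  step 4: KKI
  step 5: K

Answer: normal form = K  (in 5 steps)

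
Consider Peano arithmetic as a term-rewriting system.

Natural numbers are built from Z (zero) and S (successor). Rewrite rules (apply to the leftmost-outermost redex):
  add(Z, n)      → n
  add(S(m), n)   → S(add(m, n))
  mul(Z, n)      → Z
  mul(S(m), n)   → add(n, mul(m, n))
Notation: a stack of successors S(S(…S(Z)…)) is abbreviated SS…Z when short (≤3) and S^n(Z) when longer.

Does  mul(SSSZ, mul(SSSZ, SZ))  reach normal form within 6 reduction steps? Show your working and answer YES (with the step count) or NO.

Answer: NO — after 6 steps the term is S(add(add(SZ, mul(SZ, SZ)), mul(SSZ, mul(SSSZ, SZ)))), not yet normal

Working:
  start: mul(SSSZ, mul(SSSZ, SZ))
  [1] add(mul(SSSZ, SZ), mul(SSZ, mul(SSSZ, SZ)))
  [2] add(add(SZ, mul(SSZ, SZ)), mul(SSZ, mul(SSSZ, SZ)))
  [3] add(S(add(Z, mul(SSZ, SZ))), mul(SSZ, mul(SSSZ, SZ)))
  [4] S(add(add(Z, mul(SSZ, SZ)), mul(SSZ, mul(SSSZ, SZ))))
  [5] S(add(mul(SSZ, SZ), mul(SSZ, mul(SSSZ, SZ))))
  [6] S(add(add(SZ, mul(SZ, SZ)), mul(SSZ, mul(SSSZ, SZ))))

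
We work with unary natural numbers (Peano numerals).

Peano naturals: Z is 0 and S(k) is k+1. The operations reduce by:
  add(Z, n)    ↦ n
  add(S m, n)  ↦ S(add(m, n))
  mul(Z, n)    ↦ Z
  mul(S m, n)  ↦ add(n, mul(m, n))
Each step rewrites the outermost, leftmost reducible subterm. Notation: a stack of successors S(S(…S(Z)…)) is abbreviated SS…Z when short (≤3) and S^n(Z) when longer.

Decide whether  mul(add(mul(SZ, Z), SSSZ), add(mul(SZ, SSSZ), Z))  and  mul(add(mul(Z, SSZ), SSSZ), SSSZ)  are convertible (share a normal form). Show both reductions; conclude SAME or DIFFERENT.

Term A:
  start: mul(add(mul(SZ, Z), SSSZ), add(mul(SZ, SSSZ), Z))
  step 1: mul(add(add(Z, mul(Z, Z)), SSSZ), add(mul(SZ, SSSZ), Z))
  step 2: mul(add(mul(Z, Z), SSSZ), add(mul(SZ, SSSZ), Z))
  step 3: mul(add(Z, SSSZ), add(mul(SZ, SSSZ), Z))
  step 4: mul(SSSZ, add(mul(SZ, SSSZ), Z))
  step 5: add(add(mul(SZ, SSSZ), Z), mul(SSZ, add(mul(SZ, SSSZ), Z)))
  step 6: add(add(add(SSSZ, mul(Z, SSSZ)), Z), mul(SSZ, add(mul(SZ, SSSZ), Z)))
  step 7: add(add(S(add(SSZ, mul(Z, SSSZ))), Z), mul(SSZ, add(mul(SZ, SSSZ), Z)))
  step 8: add(S(add(add(SSZ, mul(Z, SSSZ)), Z)), mul(SSZ, add(mul(SZ, SSSZ), Z)))
  step 9: S(add(add(add(SSZ, mul(Z, SSSZ)), Z), mul(SSZ, add(mul(SZ, SSSZ), Z))))
  step 10: S(add(add(S(add(SZ, mul(Z, SSSZ))), Z), mul(SSZ, add(mul(SZ, SSSZ), Z))))
  step 11: S(add(S(add(add(SZ, mul(Z, SSSZ)), Z)), mul(SSZ, add(mul(SZ, SSSZ), Z))))
  step 12: S(S(add(add(add(SZ, mul(Z, SSSZ)), Z), mul(SSZ, add(mul(SZ, SSSZ), Z)))))
  step 13: S(S(add(add(S(add(Z, mul(Z, SSSZ))), Z), mul(SSZ, add(mul(SZ, SSSZ), Z)))))
  step 14: S(S(add(S(add(add(Z, mul(Z, SSSZ)), Z)), mul(SSZ, add(mul(SZ, SSSZ), Z)))))
  step 15: S(S(S(add(add(add(Z, mul(Z, SSSZ)), Z), mul(SSZ, add(mul(SZ, SSSZ), Z))))))
  step 16: S(S(S(add(add(mul(Z, SSSZ), Z), mul(SSZ, add(mul(SZ, SSSZ), Z))))))
  step 17: S(S(S(add(add(Z, Z), mul(SSZ, add(mul(SZ, SSSZ), Z))))))
  step 18: S(S(S(add(Z, mul(SSZ, add(mul(SZ, SSSZ), Z))))))
  step 19: S(S(S(mul(SSZ, add(mul(SZ, SSSZ), Z)))))
  step 20: S(S(S(add(add(mul(SZ, SSSZ), Z), mul(SZ, add(mul(SZ, SSSZ), Z))))))
  step 21: S(S(S(add(add(add(SSSZ, mul(Z, SSSZ)), Z), mul(SZ, add(mul(SZ, SSSZ), Z))))))
  step 22: S(S(S(add(add(S(add(SSZ, mul(Z, SSSZ))), Z), mul(SZ, add(mul(SZ, SSSZ), Z))))))
  step 23: S(S(S(add(S(add(add(SSZ, mul(Z, SSSZ)), Z)), mul(SZ, add(mul(SZ, SSSZ), Z))))))
  step 24: S(S(S(S(add(add(add(SSZ, mul(Z, SSSZ)), Z), mul(SZ, add(mul(SZ, SSSZ), Z)))))))
  step 25: S(S(S(S(add(add(S(add(SZ, mul(Z, SSSZ))), Z), mul(SZ, add(mul(SZ, SSSZ), Z)))))))
  step 26: S(S(S(S(add(S(add(add(SZ, mul(Z, SSSZ)), Z)), mul(SZ, add(mul(SZ, SSSZ), Z)))))))
  step 27: S(S(S(S(S(add(add(add(SZ, mul(Z, SSSZ)), Z), mul(SZ, add(mul(SZ, SSSZ), Z))))))))
  step 28: S(S(S(S(S(add(add(S(add(Z, mul(Z, SSSZ))), Z), mul(SZ, add(mul(SZ, SSSZ), Z))))))))
  step 29: S(S(S(S(S(add(S(add(add(Z, mul(Z, SSSZ)), Z)), mul(SZ, add(mul(SZ, SSSZ), Z))))))))
  step 30: S(S(S(S(S(S(add(add(add(Z, mul(Z, SSSZ)), Z), mul(SZ, add(mul(SZ, SSSZ), Z)))))))))
  step 31: S(S(S(S(S(S(add(add(mul(Z, SSSZ), Z), mul(SZ, add(mul(SZ, SSSZ), Z)))))))))
  step 32: S(S(S(S(S(S(add(add(Z, Z), mul(SZ, add(mul(SZ, SSSZ), Z)))))))))
  step 33: S(S(S(S(S(S(add(Z, mul(SZ, add(mul(SZ, SSSZ), Z)))))))))
  step 34: S(S(S(S(S(S(mul(SZ, add(mul(SZ, SSSZ), Z))))))))
  step 35: S(S(S(S(S(S(add(add(mul(SZ, SSSZ), Z), mul(Z, add(mul(SZ, SSSZ), Z)))))))))
  step 36: S(S(S(S(S(S(add(add(add(SSSZ, mul(Z, SSSZ)), Z), mul(Z, add(mul(SZ, SSSZ), Z)))))))))
  step 37: S(S(S(S(S(S(add(add(S(add(SSZ, mul(Z, SSSZ))), Z), mul(Z, add(mul(SZ, SSSZ), Z)))))))))
  step 38: S(S(S(S(S(S(add(S(add(add(SSZ, mul(Z, SSSZ)), Z)), mul(Z, add(mul(SZ, SSSZ), Z)))))))))
  step 39: S(S(S(S(S(S(S(add(add(add(SSZ, mul(Z, SSSZ)), Z), mul(Z, add(mul(SZ, SSSZ), Z))))))))))
  step 40: S(S(S(S(S(S(S(add(add(S(add(SZ, mul(Z, SSSZ))), Z), mul(Z, add(mul(SZ, SSSZ), Z))))))))))
  step 41: S(S(S(S(S(S(S(add(S(add(add(SZ, mul(Z, SSSZ)), Z)), mul(Z, add(mul(SZ, SSSZ), Z))))))))))
  step 42: S(S(S(S(S(S(S(S(add(add(add(SZ, mul(Z, SSSZ)), Z), mul(Z, add(mul(SZ, SSSZ), Z)))))))))))
  step 43: S(S(S(S(S(S(S(S(add(add(S(add(Z, mul(Z, SSSZ))), Z), mul(Z, add(mul(SZ, SSSZ), Z)))))))))))
  step 44: S(S(S(S(S(S(S(S(add(S(add(add(Z, mul(Z, SSSZ)), Z)), mul(Z, add(mul(SZ, SSSZ), Z)))))))))))
  step 45: S(S(S(S(S(S(S(S(S(add(add(add(Z, mul(Z, SSSZ)), Z), mul(Z, add(mul(SZ, SSSZ), Z))))))))))))
  step 46: S(S(S(S(S(S(S(S(S(add(add(mul(Z, SSSZ), Z), mul(Z, add(mul(SZ, SSSZ), Z))))))))))))
  step 47: S(S(S(S(S(S(S(S(S(add(add(Z, Z), mul(Z, add(mul(SZ, SSSZ), Z))))))))))))
  step 48: S(S(S(S(S(S(S(S(S(add(Z, mul(Z, add(mul(SZ, SSSZ), Z))))))))))))
  step 49: S(S(S(S(S(S(S(S(S(mul(Z, add(mul(SZ, SSSZ), Z)))))))))))
  step 50: S^9(Z)

Term B:
  start: mul(add(mul(Z, SSZ), SSSZ), SSSZ)
  step 1: mul(add(Z, SSSZ), SSSZ)
  step 2: mul(SSSZ, SSSZ)
  step 3: add(SSSZ, mul(SSZ, SSSZ))
  step 4: S(add(SSZ, mul(SSZ, SSSZ)))
  step 5: S(S(add(SZ, mul(SSZ, SSSZ))))
  step 6: S(S(S(add(Z, mul(SSZ, SSSZ)))))
  step 7: S(S(S(mul(SSZ, SSSZ))))
  step 8: S(S(S(add(SSSZ, mul(SZ, SSSZ)))))
  step 9: S(S(S(S(add(SSZ, mul(SZ, SSSZ))))))
  step 10: S(S(S(S(S(add(SZ, mul(SZ, SSSZ)))))))
  step 11: S(S(S(S(S(S(add(Z, mul(SZ, SSSZ))))))))
  step 12: S(S(S(S(S(S(mul(SZ, SSSZ)))))))
  step 13: S(S(S(S(S(S(add(SSSZ, mul(Z, SSSZ))))))))
  step 14: S(S(S(S(S(S(S(add(SSZ, mul(Z, SSSZ)))))))))
  step 15: S(S(S(S(S(S(S(S(add(SZ, mul(Z, SSSZ))))))))))
  step 16: S(S(S(S(S(S(S(S(S(add(Z, mul(Z, SSSZ)))))))))))
  step 17: S(S(S(S(S(S(S(S(S(mul(Z, SSSZ))))))))))
  step 18: S^9(Z)

Answer: SAME — A ⇓ S^9(Z), B ⇓ S^9(Z)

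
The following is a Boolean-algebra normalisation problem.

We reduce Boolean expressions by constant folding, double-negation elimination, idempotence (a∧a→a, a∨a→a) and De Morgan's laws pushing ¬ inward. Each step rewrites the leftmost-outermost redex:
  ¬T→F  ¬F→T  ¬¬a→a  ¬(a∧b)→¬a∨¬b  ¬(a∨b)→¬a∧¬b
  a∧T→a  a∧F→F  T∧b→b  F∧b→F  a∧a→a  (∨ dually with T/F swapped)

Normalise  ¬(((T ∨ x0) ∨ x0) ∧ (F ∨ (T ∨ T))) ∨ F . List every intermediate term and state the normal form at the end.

  start: ¬(((T ∨ x0) ∨ x0) ∧ (F ∨ (T ∨ T))) ∨ F
  step 1: ¬(((T ∨ x0) ∨ x0) ∧ (F ∨ (T ∨ T)))
  step 2: ¬((T ∨ x0) ∨ x0) ∨ ¬(F ∨ (T ∨ T))
  step 3: (¬(T ∨ x0) ∧ ¬x0) ∨ ¬(F ∨ (T ∨ T))
  step 4: ((¬T ∧ ¬x0) ∧ ¬x0) ∨ ¬(F ∨ (T ∨ T))
  step 5: ((F ∧ ¬x0) ∧ ¬x0) ∨ ¬(F ∨ (T ∨ T))
  step 6: (F ∧ ¬x0) ∨ ¬(F ∨ (T ∨ T))
  step 7: F ∨ ¬(F ∨ (T ∨ T))
  step 8: ¬(F ∨ (T ∨ T))
  step 9: ¬F ∧ ¬(T ∨ T)
  step 10: T ∧ ¬(T ∨ T)
  step 11: ¬(T ∨ T)
  step 12: ¬T ∧ ¬T
  step 13: ¬T
  step 14: F

Answer: normal form = F  (in 14 steps)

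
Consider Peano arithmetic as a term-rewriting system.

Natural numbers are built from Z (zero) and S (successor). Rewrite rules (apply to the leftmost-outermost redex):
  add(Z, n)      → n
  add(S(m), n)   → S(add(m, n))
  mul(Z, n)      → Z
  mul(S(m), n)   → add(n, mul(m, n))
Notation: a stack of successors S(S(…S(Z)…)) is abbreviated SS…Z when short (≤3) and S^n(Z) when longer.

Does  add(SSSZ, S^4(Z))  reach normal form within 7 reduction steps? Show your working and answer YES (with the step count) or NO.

  start: add(SSSZ, S^4(Z))
  →1  S(add(SSZ, S^4(Z)))
  →2  S(S(add(SZ, S^4(Z))))
  →3  S(S(S(add(Z, S^4(Z)))))
  →4  S^7(Z)

Answer: YES — reaches normal form S^7(Z) in 4 ≤ 7 steps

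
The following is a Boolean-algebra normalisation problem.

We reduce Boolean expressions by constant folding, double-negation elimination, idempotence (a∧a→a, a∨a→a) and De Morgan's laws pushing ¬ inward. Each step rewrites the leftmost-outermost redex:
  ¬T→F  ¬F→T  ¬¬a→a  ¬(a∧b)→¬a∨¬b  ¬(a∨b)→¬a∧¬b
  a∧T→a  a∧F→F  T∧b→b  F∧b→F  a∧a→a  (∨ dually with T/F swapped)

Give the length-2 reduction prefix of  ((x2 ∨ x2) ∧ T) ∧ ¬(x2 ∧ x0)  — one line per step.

Answer: after 2 steps: x2 ∧ ¬(x2 ∧ x0)

Working:
  start: ((x2 ∨ x2) ∧ T) ∧ ¬(x2 ∧ x0)
  step 1: (x2 ∨ x2) ∧ ¬(x2 ∧ x0)
  step 2: x2 ∧ ¬(x2 ∧ x0)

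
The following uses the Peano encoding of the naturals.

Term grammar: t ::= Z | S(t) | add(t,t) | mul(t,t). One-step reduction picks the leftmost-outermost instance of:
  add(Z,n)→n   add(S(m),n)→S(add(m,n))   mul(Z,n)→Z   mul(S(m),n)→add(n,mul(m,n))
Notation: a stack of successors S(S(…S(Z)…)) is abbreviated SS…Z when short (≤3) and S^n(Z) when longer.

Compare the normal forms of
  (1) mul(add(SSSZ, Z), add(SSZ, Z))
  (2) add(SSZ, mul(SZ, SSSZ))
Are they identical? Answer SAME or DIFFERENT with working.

Answer: DIFFERENT — A ⇓ S^6(Z), B ⇓ S^5(Z)

Derivation:
Term A:
  start: mul(add(SSSZ, Z), add(SSZ, Z))
  [1] mul(S(add(SSZ, Z)), add(SSZ, Z))
  [2] add(add(SSZ, Z), mul(add(SSZ, Z), add(SSZ, Z)))
  [3] add(S(add(SZ, Z)), mul(add(SSZ, Z), add(SSZ, Z)))
  [4] S(add(add(SZ, Z), mul(add(SSZ, Z), add(SSZ, Z))))
  [5] S(add(S(add(Z, Z)), mul(add(SSZ, Z), add(SSZ, Z))))
  [6] S(S(add(add(Z, Z), mul(add(SSZ, Z), add(SSZ, Z)))))
  [7] S(S(add(Z, mul(add(SSZ, Z), add(SSZ, Z)))))
  [8] S(S(mul(add(SSZ, Z), add(SSZ, Z))))
  [9] S(S(mul(S(add(SZ, Z)), add(SSZ, Z))))
  [10] S(S(add(add(SSZ, Z), mul(add(SZ, Z), add(SSZ, Z)))))
  [11] S(S(add(S(add(SZ, Z)), mul(add(SZ, Z), add(SSZ, Z)))))
  [12] S(S(S(add(add(SZ, Z), mul(add(SZ, Z), add(SSZ, Z))))))
  [13] S(S(S(add(S(add(Z, Z)), mul(add(SZ, Z), add(SSZ, Z))))))
  [14] S(S(S(S(add(add(Z, Z), mul(add(SZ, Z), add(SSZ, Z)))))))
  [15] S(S(S(S(add(Z, mul(add(SZ, Z), add(SSZ, Z)))))))
  [16] S(S(S(S(mul(add(SZ, Z), add(SSZ, Z))))))
  [17] S(S(S(S(mul(S(add(Z, Z)), add(SSZ, Z))))))
  [18] S(S(S(S(add(add(SSZ, Z), mul(add(Z, Z), add(SSZ, Z)))))))
  [19] S(S(S(S(add(S(add(SZ, Z)), mul(add(Z, Z), add(SSZ, Z)))))))
  [20] S(S(S(S(S(add(add(SZ, Z), mul(add(Z, Z), add(SSZ, Z))))))))
  [21] S(S(S(S(S(add(S(add(Z, Z)), mul(add(Z, Z), add(SSZ, Z))))))))
  [22] S(S(S(S(S(S(add(add(Z, Z), mul(add(Z, Z), add(SSZ, Z)))))))))
  [23] S(S(S(S(S(S(add(Z, mul(add(Z, Z), add(SSZ, Z)))))))))
  [24] S(S(S(S(S(S(mul(add(Z, Z), add(SSZ, Z))))))))
  [25] S(S(S(S(S(S(mul(Z, add(SSZ, Z))))))))
  [26] S^6(Z)

Term B:
  start: add(SSZ, mul(SZ, SSSZ))
  [1] S(add(SZ, mul(SZ, SSSZ)))
  [2] S(S(add(Z, mul(SZ, SSSZ))))
  [3] S(S(mul(SZ, SSSZ)))
  [4] S(S(add(SSSZ, mul(Z, SSSZ))))
  [5] S(S(S(add(SSZ, mul(Z, SSSZ)))))
  [6] S(S(S(S(add(SZ, mul(Z, SSSZ))))))
  [7] S(S(S(S(S(add(Z, mul(Z, SSSZ)))))))
  [8] S(S(S(S(S(mul(Z, SSSZ))))))
  [9] S^5(Z)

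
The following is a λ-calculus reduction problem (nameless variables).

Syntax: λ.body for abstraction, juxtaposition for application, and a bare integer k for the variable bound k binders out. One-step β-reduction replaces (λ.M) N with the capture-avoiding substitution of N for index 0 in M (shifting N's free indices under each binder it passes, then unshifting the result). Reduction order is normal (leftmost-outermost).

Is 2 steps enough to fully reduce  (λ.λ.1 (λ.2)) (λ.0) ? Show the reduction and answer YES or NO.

  start: (λ.λ.1 (λ.2)) (λ.0)
  →1  λ.(λ.0) (λ.λ.0)
  →2  λ.λ.λ.0

Answer: YES — reaches normal form λ.λ.λ.0 in 2 ≤ 2 steps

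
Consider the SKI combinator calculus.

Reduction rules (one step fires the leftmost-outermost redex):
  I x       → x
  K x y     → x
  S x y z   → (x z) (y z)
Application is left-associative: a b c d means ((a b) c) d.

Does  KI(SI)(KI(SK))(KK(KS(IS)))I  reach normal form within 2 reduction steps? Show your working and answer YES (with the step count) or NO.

  start: KI(SI)(KI(SK))(KK(KS(IS)))I
  step 1: I(KI(SK))(KK(KS(IS)))I
  step 2: KI(SK)(KK(KS(IS)))I

Answer: NO — after 2 steps the term is KI(SK)(KK(KS(IS)))I, not yet normal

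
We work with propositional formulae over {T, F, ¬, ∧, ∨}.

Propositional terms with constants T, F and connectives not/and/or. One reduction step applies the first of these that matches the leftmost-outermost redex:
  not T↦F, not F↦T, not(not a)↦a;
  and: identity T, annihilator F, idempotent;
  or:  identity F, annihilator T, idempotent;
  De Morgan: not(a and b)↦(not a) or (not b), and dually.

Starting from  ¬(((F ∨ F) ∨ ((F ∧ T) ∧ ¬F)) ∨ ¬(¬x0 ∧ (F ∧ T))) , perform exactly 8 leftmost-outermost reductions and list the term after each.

  start: ¬(((F ∨ F) ∨ ((F ∧ T) ∧ ¬F)) ∨ ¬(¬x0 ∧ (F ∧ T)))
  [1] ¬((F ∨ F) ∨ ((F ∧ T) ∧ ¬F)) ∧ ¬¬(¬x0 ∧ (F ∧ T))
  [2] (¬(F ∨ F) ∧ ¬((F ∧ T) ∧ ¬F)) ∧ ¬¬(¬x0 ∧ (F ∧ T))
  [3] ((¬F ∧ ¬F) ∧ ¬((F ∧ T) ∧ ¬F)) ∧ ¬¬(¬x0 ∧ (F ∧ T))
  [4] (¬F ∧ ¬((F ∧ T) ∧ ¬F)) ∧ ¬¬(¬x0 ∧ (F ∧ T))
  [5] (T ∧ ¬((F ∧ T) ∧ ¬F)) ∧ ¬¬(¬x0 ∧ (F ∧ T))
  [6] ¬((F ∧ T) ∧ ¬F) ∧ ¬¬(¬x0 ∧ (F ∧ T))
  [7] (¬(F ∧ T) ∨ ¬¬F) ∧ ¬¬(¬x0 ∧ (F ∧ T))
  [8] ((¬F ∨ ¬T) ∨ ¬¬F) ∧ ¬¬(¬x0 ∧ (F ∧ T))

Answer: after 8 steps: ((¬F ∨ ¬T) ∨ ¬¬F) ∧ ¬¬(¬x0 ∧ (F ∧ T))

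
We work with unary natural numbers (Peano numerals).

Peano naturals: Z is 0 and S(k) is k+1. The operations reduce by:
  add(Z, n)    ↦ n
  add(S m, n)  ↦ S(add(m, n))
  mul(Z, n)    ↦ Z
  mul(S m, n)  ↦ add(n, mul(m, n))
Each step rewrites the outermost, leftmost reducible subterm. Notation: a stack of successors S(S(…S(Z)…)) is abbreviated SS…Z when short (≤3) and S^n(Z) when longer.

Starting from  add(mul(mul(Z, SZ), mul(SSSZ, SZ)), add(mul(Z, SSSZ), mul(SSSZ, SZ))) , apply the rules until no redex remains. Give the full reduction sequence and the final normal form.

  start: add(mul(mul(Z, SZ), mul(SSSZ, SZ)), add(mul(Z, SSSZ), mul(SSSZ, SZ)))
  [1] add(mul(Z, mul(SSSZ, SZ)), add(mul(Z, SSSZ), mul(SSSZ, SZ)))
  [2] add(Z, add(mul(Z, SSSZ), mul(SSSZ, SZ)))
  [3] add(mul(Z, SSSZ), mul(SSSZ, SZ))
  [4] add(Z, mul(SSSZ, SZ))
  [5] mul(SSSZ, SZ)
  [6] add(SZ, mul(SSZ, SZ))
  [7] S(add(Z, mul(SSZ, SZ)))
  [8] S(mul(SSZ, SZ))
  [9] S(add(SZ, mul(SZ, SZ)))
  [10] S(S(add(Z, mul(SZ, SZ))))
  [11] S(S(mul(SZ, SZ)))
  [12] S(S(add(SZ, mul(Z, SZ))))
  [13] S(S(S(add(Z, mul(Z, SZ)))))
  [14] S(S(S(mul(Z, SZ))))
  [15] SSSZ

Answer: normal form = SSSZ  (in 15 steps)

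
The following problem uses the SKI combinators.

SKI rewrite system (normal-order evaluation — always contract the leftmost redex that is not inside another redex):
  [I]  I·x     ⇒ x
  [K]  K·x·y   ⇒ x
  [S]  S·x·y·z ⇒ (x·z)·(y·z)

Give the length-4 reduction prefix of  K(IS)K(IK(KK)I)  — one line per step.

Answer: after 4 steps: S(KK)

Derivation:
  start: K(IS)K(IK(KK)I)
  step 1: IS(IK(KK)I)
  step 2: S(IK(KK)I)
  step 3: S(K(KK)I)
  step 4: S(KK)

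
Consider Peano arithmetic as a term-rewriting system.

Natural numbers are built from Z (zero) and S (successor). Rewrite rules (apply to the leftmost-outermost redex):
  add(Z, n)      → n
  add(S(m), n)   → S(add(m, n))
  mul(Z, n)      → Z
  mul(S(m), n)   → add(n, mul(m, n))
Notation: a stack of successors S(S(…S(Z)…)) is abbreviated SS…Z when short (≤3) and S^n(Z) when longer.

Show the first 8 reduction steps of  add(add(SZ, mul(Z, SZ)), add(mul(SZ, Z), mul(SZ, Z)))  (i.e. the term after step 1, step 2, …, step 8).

Answer: after 8 steps: S(add(Z, mul(SZ, Z)))

Working:
  start: add(add(SZ, mul(Z, SZ)), add(mul(SZ, Z), mul(SZ, Z)))
  step 1: add(S(add(Z, mul(Z, SZ))), add(mul(SZ, Z), mul(SZ, Z)))
  step 2: S(add(add(Z, mul(Z, SZ)), add(mul(SZ, Z), mul(SZ, Z))))
  step 3: S(add(mul(Z, SZ), add(mul(SZ, Z), mul(SZ, Z))))
  step 4: S(add(Z, add(mul(SZ, Z), mul(SZ, Z))))
  step 5: S(add(mul(SZ, Z), mul(SZ, Z)))
  step 6: S(add(add(Z, mul(Z, Z)), mul(SZ, Z)))
  step 7: S(add(mul(Z, Z), mul(SZ, Z)))
  step 8: S(add(Z, mul(SZ, Z)))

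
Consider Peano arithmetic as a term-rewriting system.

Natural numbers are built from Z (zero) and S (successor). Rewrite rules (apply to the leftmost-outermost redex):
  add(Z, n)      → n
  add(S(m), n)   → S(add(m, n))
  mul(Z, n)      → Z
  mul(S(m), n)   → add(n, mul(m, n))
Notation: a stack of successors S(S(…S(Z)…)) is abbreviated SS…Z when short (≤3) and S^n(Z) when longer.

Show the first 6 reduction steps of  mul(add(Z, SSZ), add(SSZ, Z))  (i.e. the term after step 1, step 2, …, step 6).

  start: mul(add(Z, SSZ), add(SSZ, Z))
  step 1: mul(SSZ, add(SSZ, Z))
  step 2: add(add(SSZ, Z), mul(SZ, add(SSZ, Z)))
  step 3: add(S(add(SZ, Z)), mul(SZ, add(SSZ, Z)))
  step 4: S(add(add(SZ, Z), mul(SZ, add(SSZ, Z))))
  step 5: S(add(S(add(Z, Z)), mul(SZ, add(SSZ, Z))))
  step 6: S(S(add(add(Z, Z), mul(SZ, add(SSZ, Z)))))

Answer: after 6 steps: S(S(add(add(Z, Z), mul(SZ, add(SSZ, Z)))))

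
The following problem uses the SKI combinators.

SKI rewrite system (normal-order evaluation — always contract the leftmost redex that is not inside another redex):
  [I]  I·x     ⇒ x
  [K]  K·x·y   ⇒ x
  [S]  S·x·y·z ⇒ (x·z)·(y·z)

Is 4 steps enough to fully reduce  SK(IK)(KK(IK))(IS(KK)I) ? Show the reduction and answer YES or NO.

Answer: YES — reaches normal form K(S(KK)I) in 4 ≤ 4 steps

Working:
  start: SK(IK)(KK(IK))(IS(KK)I)
  step 1: K(KK(IK))(IK(KK(IK)))(IS(KK)I)
  step 2: KK(IK)(IS(KK)I)
  step 3: K(IS(KK)I)
  step 4: K(S(KK)I)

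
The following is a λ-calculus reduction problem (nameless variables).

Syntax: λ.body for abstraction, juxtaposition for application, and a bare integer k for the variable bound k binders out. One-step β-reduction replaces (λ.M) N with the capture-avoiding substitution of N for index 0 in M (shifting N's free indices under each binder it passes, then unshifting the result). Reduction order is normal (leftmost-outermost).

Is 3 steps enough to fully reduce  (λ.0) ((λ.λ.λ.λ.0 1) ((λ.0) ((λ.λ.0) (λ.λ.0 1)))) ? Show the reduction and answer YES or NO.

  start: (λ.0) ((λ.λ.λ.λ.0 1) ((λ.0) ((λ.λ.0) (λ.λ.0 1))))
  →1  (λ.λ.λ.λ.0 1) ((λ.0) ((λ.λ.0) (λ.λ.0 1)))
  →2  λ.λ.λ.0 1

Answer: YES — reaches normal form λ.λ.λ.0 1 in 2 ≤ 3 steps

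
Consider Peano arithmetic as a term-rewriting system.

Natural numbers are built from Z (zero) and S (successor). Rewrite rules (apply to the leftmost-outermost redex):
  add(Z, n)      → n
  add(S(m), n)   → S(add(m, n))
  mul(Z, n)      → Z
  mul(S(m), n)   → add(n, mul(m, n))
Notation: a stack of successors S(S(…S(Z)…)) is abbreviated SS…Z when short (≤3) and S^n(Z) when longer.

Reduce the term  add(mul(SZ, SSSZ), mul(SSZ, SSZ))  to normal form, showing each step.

Answer: normal form = S^7(Z)  (in 19 steps)

Working:
  start: add(mul(SZ, SSSZ), mul(SSZ, SSZ))
  [1] add(add(SSSZ, mul(Z, SSSZ)), mul(SSZ, SSZ))
  [2] add(S(add(SSZ, mul(Z, SSSZ))), mul(SSZ, SSZ))
  [3] S(add(add(SSZ, mul(Z, SSSZ)), mul(SSZ, SSZ)))
  [4] S(add(S(add(SZ, mul(Z, SSSZ))), mul(SSZ, SSZ)))
  [5] S(S(add(add(SZ, mul(Z, SSSZ)), mul(SSZ, SSZ))))
  [6] S(S(add(S(add(Z, mul(Z, SSSZ))), mul(SSZ, SSZ))))
  [7] S(S(S(add(add(Z, mul(Z, SSSZ)), mul(SSZ, SSZ)))))
  [8] S(S(S(add(mul(Z, SSSZ), mul(SSZ, SSZ)))))
  [9] S(S(S(add(Z, mul(SSZ, SSZ)))))
  [10] S(S(S(mul(SSZ, SSZ))))
  [11] S(S(S(add(SSZ, mul(SZ, SSZ)))))
  [12] S(S(S(S(add(SZ, mul(SZ, SSZ))))))
  [13] S(S(S(S(S(add(Z, mul(SZ, SSZ)))))))
  [14] S(S(S(S(S(mul(SZ, SSZ))))))
  [15] S(S(S(S(S(add(SSZ, mul(Z, SSZ)))))))
  [16] S(S(S(S(S(S(add(SZ, mul(Z, SSZ))))))))
  [17] S(S(S(S(S(S(S(add(Z, mul(Z, SSZ)))))))))
  [18] S(S(S(S(S(S(S(mul(Z, SSZ))))))))
  [19] S^7(Z)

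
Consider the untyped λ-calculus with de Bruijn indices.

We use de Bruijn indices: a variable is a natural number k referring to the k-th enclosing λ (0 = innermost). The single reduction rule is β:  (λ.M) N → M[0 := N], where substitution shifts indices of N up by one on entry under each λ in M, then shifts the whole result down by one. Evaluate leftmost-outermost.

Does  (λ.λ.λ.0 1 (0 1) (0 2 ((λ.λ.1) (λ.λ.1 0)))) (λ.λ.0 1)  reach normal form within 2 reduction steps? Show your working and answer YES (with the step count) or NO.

Answer: YES — reaches normal form λ.λ.0 1 (0 1) (0 (λ.λ.0 1) (λ.λ.λ.1 0)) in 2 ≤ 2 steps

Working:
  start: (λ.λ.λ.0 1 (0 1) (0 2 ((λ.λ.1) (λ.λ.1 0)))) (λ.λ.0 1)
  step 1: λ.λ.0 1 (0 1) (0 (λ.λ.0 1) ((λ.λ.1) (λ.λ.1 0)))
  step 2: λ.λ.0 1 (0 1) (0 (λ.λ.0 1) (λ.λ.λ.1 0))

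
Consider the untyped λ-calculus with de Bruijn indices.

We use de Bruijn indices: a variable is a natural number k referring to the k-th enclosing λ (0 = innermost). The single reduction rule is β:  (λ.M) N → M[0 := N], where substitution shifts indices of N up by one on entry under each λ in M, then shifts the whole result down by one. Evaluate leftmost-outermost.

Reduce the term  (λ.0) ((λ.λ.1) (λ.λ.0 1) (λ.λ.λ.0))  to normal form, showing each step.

Answer: normal form = λ.λ.0 1  (in 3 steps)

Working:
  start: (λ.0) ((λ.λ.1) (λ.λ.0 1) (λ.λ.λ.0))
  [1] (λ.λ.1) (λ.λ.0 1) (λ.λ.λ.0)
  [2] (λ.λ.λ.0 1) (λ.λ.λ.0)
  [3] λ.λ.0 1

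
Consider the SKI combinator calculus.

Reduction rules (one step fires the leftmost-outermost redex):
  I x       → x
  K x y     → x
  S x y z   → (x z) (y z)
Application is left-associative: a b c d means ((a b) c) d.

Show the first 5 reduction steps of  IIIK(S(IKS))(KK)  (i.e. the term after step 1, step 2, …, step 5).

  start: IIIK(S(IKS))(KK)
  →1  IIK(S(IKS))(KK)
  →2  IK(S(IKS))(KK)
  →3  K(S(IKS))(KK)
  →4  S(IKS)
  →5  S(KS)

Answer: after 5 steps: S(KS)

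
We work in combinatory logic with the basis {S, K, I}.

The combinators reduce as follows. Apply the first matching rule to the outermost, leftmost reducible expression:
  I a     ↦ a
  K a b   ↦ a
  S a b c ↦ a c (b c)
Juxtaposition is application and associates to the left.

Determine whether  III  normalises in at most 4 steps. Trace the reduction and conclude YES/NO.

  start: III
  step 1: II
  step 2: I

Answer: YES — reaches normal form I in 2 ≤ 4 steps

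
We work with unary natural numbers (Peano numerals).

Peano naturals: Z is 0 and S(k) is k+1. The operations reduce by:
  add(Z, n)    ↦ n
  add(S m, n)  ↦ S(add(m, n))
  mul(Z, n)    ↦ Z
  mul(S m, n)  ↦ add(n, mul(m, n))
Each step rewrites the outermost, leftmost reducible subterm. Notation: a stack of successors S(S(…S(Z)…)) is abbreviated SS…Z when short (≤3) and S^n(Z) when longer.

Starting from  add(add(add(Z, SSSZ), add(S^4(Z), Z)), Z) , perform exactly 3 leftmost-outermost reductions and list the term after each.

Answer: after 3 steps: S(add(add(SSZ, add(S^4(Z), Z)), Z))

Derivation:
  start: add(add(add(Z, SSSZ), add(S^4(Z), Z)), Z)
  step 1: add(add(SSSZ, add(S^4(Z), Z)), Z)
  step 2: add(S(add(SSZ, add(S^4(Z), Z))), Z)
  step 3: S(add(add(SSZ, add(S^4(Z), Z)), Z))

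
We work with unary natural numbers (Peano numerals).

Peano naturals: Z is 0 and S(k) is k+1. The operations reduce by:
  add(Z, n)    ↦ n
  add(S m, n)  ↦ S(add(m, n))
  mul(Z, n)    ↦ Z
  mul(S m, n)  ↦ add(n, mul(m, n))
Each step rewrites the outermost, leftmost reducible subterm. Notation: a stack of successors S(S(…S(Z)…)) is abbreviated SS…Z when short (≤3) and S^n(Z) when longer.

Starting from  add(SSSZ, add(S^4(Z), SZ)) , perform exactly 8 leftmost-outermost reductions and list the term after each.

  start: add(SSSZ, add(S^4(Z), SZ))
  [1] S(add(SSZ, add(S^4(Z), SZ)))
  [2] S(S(add(SZ, add(S^4(Z), SZ))))
  [3] S(S(S(add(Z, add(S^4(Z), SZ)))))
  [4] S(S(S(add(S^4(Z), SZ))))
  [5] S(S(S(S(add(SSSZ, SZ)))))
  [6] S(S(S(S(S(add(SSZ, SZ))))))
  [7] S(S(S(S(S(S(add(SZ, SZ)))))))
  [8] S(S(S(S(S(S(S(add(Z, SZ))))))))

Answer: after 8 steps: S(S(S(S(S(S(S(add(Z, SZ))))))))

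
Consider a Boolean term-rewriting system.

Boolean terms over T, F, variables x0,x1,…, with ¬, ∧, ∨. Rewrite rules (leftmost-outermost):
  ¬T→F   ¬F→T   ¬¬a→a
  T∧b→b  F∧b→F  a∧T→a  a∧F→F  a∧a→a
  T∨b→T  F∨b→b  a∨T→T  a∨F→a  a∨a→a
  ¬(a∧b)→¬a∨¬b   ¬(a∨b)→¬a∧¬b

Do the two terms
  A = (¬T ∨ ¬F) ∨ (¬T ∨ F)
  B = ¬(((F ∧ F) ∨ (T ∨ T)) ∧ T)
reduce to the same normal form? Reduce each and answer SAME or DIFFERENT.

Term A:
  start: (¬T ∨ ¬F) ∨ (¬T ∨ F)
  step 1: (F ∨ ¬F) ∨ (¬T ∨ F)
  step 2: ¬F ∨ (¬T ∨ F)
  step 3: T ∨ (¬T ∨ F)
  step 4: T

Term B:
  start: ¬(((F ∧ F) ∨ (T ∨ T)) ∧ T)
  step 1: ¬((F ∧ F) ∨ (T ∨ T)) ∨ ¬T
  step 2: (¬(F ∧ F) ∧ ¬(T ∨ T)) ∨ ¬T
  step 3: ((¬F ∨ ¬F) ∧ ¬(T ∨ T)) ∨ ¬T
  step 4: (¬F ∧ ¬(T ∨ T)) ∨ ¬T
  step 5: (T ∧ ¬(T ∨ T)) ∨ ¬T
  step 6: ¬(T ∨ T) ∨ ¬T
  step 7: (¬T ∧ ¬T) ∨ ¬T
  step 8: ¬T ∨ ¬T
  step 9: ¬T
  step 10: F

Answer: DIFFERENT — A ⇓ T, B ⇓ F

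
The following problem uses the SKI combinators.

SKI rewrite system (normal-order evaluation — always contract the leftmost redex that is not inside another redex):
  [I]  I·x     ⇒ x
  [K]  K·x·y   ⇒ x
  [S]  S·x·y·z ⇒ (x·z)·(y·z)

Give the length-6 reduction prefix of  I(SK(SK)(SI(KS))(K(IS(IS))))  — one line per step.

  start: I(SK(SK)(SI(KS))(K(IS(IS))))
  [1] SK(SK)(SI(KS))(K(IS(IS)))
  [2] K(SI(KS))(SK(SI(KS)))(K(IS(IS)))
  [3] SI(KS)(K(IS(IS)))
  [4] I(K(IS(IS)))(KS(K(IS(IS))))
  [5] K(IS(IS))(KS(K(IS(IS))))
  [6] IS(IS)

Answer: after 6 steps: IS(IS)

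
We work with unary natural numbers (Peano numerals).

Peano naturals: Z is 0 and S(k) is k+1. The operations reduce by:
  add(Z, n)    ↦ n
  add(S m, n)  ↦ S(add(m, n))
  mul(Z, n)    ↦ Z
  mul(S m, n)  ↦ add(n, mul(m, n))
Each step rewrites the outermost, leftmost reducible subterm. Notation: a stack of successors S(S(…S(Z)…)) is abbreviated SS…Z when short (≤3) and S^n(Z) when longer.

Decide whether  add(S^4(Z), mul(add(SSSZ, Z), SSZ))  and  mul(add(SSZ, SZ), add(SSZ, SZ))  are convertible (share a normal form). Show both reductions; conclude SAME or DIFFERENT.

Term A:
  start: add(S^4(Z), mul(add(SSSZ, Z), SSZ))
  [1] S(add(SSSZ, mul(add(SSSZ, Z), SSZ)))
  [2] S(S(add(SSZ, mul(add(SSSZ, Z), SSZ))))
  [3] S(S(S(add(SZ, mul(add(SSSZ, Z), SSZ)))))
  [4] S(S(S(S(add(Z, mul(add(SSSZ, Z), SSZ))))))
  [5] S(S(S(S(mul(add(SSSZ, Z), SSZ)))))
  [6] S(S(S(S(mul(S(add(SSZ, Z)), SSZ)))))
  [7] S(S(S(S(add(SSZ, mul(add(SSZ, Z), SSZ))))))
  [8] S(S(S(S(S(add(SZ, mul(add(SSZ, Z), SSZ)))))))
  [9] S(S(S(S(S(S(add(Z, mul(add(SSZ, Z), SSZ))))))))
  [10] S(S(S(S(S(S(mul(add(SSZ, Z), SSZ)))))))
  [11] S(S(S(S(S(S(mul(S(add(SZ, Z)), SSZ)))))))
  [12] S(S(S(S(S(S(add(SSZ, mul(add(SZ, Z), SSZ))))))))
  [13] S(S(S(S(S(S(S(add(SZ, mul(add(SZ, Z), SSZ)))))))))
  [14] S(S(S(S(S(S(S(S(add(Z, mul(add(SZ, Z), SSZ))))))))))
  [15] S(S(S(S(S(S(S(S(mul(add(SZ, Z), SSZ)))))))))
  [16] S(S(S(S(S(S(S(S(mul(S(add(Z, Z)), SSZ)))))))))
  [17] S(S(S(S(S(S(S(S(add(SSZ, mul(add(Z, Z), SSZ))))))))))
  [18] S(S(S(S(S(S(S(S(S(add(SZ, mul(add(Z, Z), SSZ)))))))))))
  [19] S(S(S(S(S(S(S(S(S(S(add(Z, mul(add(Z, Z), SSZ))))))))))))
  [20] S(S(S(S(S(S(S(S(S(S(mul(add(Z, Z), SSZ)))))))))))
  [21] S(S(S(S(S(S(S(S(S(S(mul(Z, SSZ)))))))))))
  [22] S^10(Z)

Term B:
  start: mul(add(SSZ, SZ), add(SSZ, SZ))
  [1] mul(S(add(SZ, SZ)), add(SSZ, SZ))
  [2] add(add(SSZ, SZ), mul(add(SZ, SZ), add(SSZ, SZ)))
  [3] add(S(add(SZ, SZ)), mul(add(SZ, SZ), add(SSZ, SZ)))
  [4] S(add(add(SZ, SZ), mul(add(SZ, SZ), add(SSZ, SZ))))
  [5] S(add(S(add(Z, SZ)), mul(add(SZ, SZ), add(SSZ, SZ))))
  [6] S(S(add(add(Z, SZ), mul(add(SZ, SZ), add(SSZ, SZ)))))
  [7] S(S(add(SZ, mul(add(SZ, SZ), add(SSZ, SZ)))))
  [8] S(S(S(add(Z, mul(add(SZ, SZ), add(SSZ, SZ))))))
  [9] S(S(S(mul(add(SZ, SZ), add(SSZ, SZ)))))
  [10] S(S(S(mul(S(add(Z, SZ)), add(SSZ, SZ)))))
  [11] S(S(S(add(add(SSZ, SZ), mul(add(Z, SZ), add(SSZ, SZ))))))
  [12] S(S(S(add(S(add(SZ, SZ)), mul(add(Z, SZ), add(SSZ, SZ))))))
  [13] S(S(S(S(add(add(SZ, SZ), mul(add(Z, SZ), add(SSZ, SZ)))))))
  [14] S(S(S(S(add(S(add(Z, SZ)), mul(add(Z, SZ), add(SSZ, SZ)))))))
  [15] S(S(S(S(S(add(add(Z, SZ), mul(add(Z, SZ), add(SSZ, SZ))))))))
  [16] S(S(S(S(S(add(SZ, mul(add(Z, SZ), add(SSZ, SZ))))))))
  [17] S(S(S(S(S(S(add(Z, mul(add(Z, SZ), add(SSZ, SZ)))))))))
  [18] S(S(S(S(S(S(mul(add(Z, SZ), add(SSZ, SZ))))))))
  [19] S(S(S(S(S(S(mul(SZ, add(SSZ, SZ))))))))
  [20] S(S(S(S(S(S(add(add(SSZ, SZ), mul(Z, add(SSZ, SZ)))))))))
  [21] S(S(S(S(S(S(add(S(add(SZ, SZ)), mul(Z, add(SSZ, SZ)))))))))
  [22] S(S(S(S(S(S(S(add(add(SZ, SZ), mul(Z, add(SSZ, SZ))))))))))
  [23] S(S(S(S(S(S(S(add(S(add(Z, SZ)), mul(Z, add(SSZ, SZ))))))))))
  [24] S(S(S(S(S(S(S(S(add(add(Z, SZ), mul(Z, add(SSZ, SZ)))))))))))
  [25] S(S(S(S(S(S(S(S(add(SZ, mul(Z, add(SSZ, SZ)))))))))))
  [26] S(S(S(S(S(S(S(S(S(add(Z, mul(Z, add(SSZ, SZ))))))))))))
  [27] S(S(S(S(S(S(S(S(S(mul(Z, add(SSZ, SZ)))))))))))
  [28] S^9(Z)

Answer: DIFFERENT — A ⇓ S^10(Z), B ⇓ S^9(Z)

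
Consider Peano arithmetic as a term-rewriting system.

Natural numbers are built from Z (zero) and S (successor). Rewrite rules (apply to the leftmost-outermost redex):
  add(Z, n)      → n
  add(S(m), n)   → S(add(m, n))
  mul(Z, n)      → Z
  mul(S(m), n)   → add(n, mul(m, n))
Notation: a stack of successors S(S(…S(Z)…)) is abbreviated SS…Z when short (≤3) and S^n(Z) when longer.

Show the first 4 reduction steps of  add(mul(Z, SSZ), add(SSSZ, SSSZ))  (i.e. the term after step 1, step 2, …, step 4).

  start: add(mul(Z, SSZ), add(SSSZ, SSSZ))
  →1  add(Z, add(SSSZ, SSSZ))
  →2  add(SSSZ, SSSZ)
  →3  S(add(SSZ, SSSZ))
  →4  S(S(add(SZ, SSSZ)))

Answer: after 4 steps: S(S(add(SZ, SSSZ)))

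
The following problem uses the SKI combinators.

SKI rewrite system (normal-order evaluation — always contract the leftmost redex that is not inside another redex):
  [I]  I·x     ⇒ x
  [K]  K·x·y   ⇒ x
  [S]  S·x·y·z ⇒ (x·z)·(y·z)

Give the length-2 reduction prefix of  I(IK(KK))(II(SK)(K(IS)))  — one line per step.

Answer: after 2 steps: K(KK)(II(SK)(K(IS)))

Derivation:
  start: I(IK(KK))(II(SK)(K(IS)))
  step 1: IK(KK)(II(SK)(K(IS)))
  step 2: K(KK)(II(SK)(K(IS)))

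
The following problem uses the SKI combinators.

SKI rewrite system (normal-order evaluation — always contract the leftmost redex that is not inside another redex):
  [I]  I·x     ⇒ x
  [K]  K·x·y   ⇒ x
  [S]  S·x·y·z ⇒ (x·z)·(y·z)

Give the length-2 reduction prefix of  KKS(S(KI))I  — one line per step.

  start: KKS(S(KI))I
  [1] K(S(KI))I
  [2] S(KI)

Answer: after 2 steps: S(KI)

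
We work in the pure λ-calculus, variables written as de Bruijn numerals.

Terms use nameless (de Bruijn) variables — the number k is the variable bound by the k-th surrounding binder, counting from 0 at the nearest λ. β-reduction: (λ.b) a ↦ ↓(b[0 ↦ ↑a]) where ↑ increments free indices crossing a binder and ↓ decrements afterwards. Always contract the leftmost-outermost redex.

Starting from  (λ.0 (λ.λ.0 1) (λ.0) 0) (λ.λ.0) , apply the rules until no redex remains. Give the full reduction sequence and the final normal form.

  start: (λ.0 (λ.λ.0 1) (λ.0) 0) (λ.λ.0)
  step 1: (λ.λ.0) (λ.λ.0 1) (λ.0) (λ.λ.0)
  step 2: (λ.0) (λ.0) (λ.λ.0)
  step 3: (λ.0) (λ.λ.0)
  step 4: λ.λ.0

Answer: normal form = λ.λ.0  (in 4 steps)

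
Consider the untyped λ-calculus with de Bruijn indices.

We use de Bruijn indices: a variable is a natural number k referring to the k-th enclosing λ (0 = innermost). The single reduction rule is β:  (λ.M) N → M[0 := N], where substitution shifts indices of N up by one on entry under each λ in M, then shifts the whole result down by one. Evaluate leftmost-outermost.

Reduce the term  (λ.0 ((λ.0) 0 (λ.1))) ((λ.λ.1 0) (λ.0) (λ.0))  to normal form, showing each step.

  start: (λ.0 ((λ.0) 0 (λ.1))) ((λ.λ.1 0) (λ.0) (λ.0))
  step 1: (λ.λ.1 0) (λ.0) (λ.0) ((λ.0) ((λ.λ.1 0) (λ.0) (λ.0)) (λ.(λ.λ.1 0) (λ.0) (λ.0)))
  step 2: (λ.(λ.0) 0) (λ.0) ((λ.0) ((λ.λ.1 0) (λ.0) (λ.0)) (λ.(λ.λ.1 0) (λ.0) (λ.0)))
  step 3: (λ.0) (λ.0) ((λ.0) ((λ.λ.1 0) (λ.0) (λ.0)) (λ.(λ.λ.1 0) (λ.0) (λ.0)))
  step 4: (λ.0) ((λ.0) ((λ.λ.1 0) (λ.0) (λ.0)) (λ.(λ.λ.1 0) (λ.0) (λ.0)))
  step 5: (λ.0) ((λ.λ.1 0) (λ.0) (λ.0)) (λ.(λ.λ.1 0) (λ.0) (λ.0))
  step 6: (λ.λ.1 0) (λ.0) (λ.0) (λ.(λ.λ.1 0) (λ.0) (λ.0))
  step 7: (λ.(λ.0) 0) (λ.0) (λ.(λ.λ.1 0) (λ.0) (λ.0))
  step 8: (λ.0) (λ.0) (λ.(λ.λ.1 0) (λ.0) (λ.0))
  step 9: (λ.0) (λ.(λ.λ.1 0) (λ.0) (λ.0))
  step 10: λ.(λ.λ.1 0) (λ.0) (λ.0)
  step 11: λ.(λ.(λ.0) 0) (λ.0)
  step 12: λ.(λ.0) (λ.0)
  step 13: λ.λ.0

Answer: normal form = λ.λ.0  (in 13 steps)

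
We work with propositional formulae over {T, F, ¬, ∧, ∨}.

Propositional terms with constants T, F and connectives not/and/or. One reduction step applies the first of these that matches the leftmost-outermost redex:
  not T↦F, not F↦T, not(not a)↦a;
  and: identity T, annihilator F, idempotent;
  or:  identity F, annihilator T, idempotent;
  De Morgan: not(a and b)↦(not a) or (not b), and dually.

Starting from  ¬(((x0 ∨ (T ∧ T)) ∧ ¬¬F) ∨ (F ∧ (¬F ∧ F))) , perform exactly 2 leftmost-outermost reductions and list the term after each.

Answer: after 2 steps: (¬(x0 ∨ (T ∧ T)) ∨ ¬¬¬F) ∧ ¬(F ∧ (¬F ∧ F))

Reduction:
  start: ¬(((x0 ∨ (T ∧ T)) ∧ ¬¬F) ∨ (F ∧ (¬F ∧ F)))
  [1] ¬((x0 ∨ (T ∧ T)) ∧ ¬¬F) ∧ ¬(F ∧ (¬F ∧ F))
  [2] (¬(x0 ∨ (T ∧ T)) ∨ ¬¬¬F) ∧ ¬(F ∧ (¬F ∧ F))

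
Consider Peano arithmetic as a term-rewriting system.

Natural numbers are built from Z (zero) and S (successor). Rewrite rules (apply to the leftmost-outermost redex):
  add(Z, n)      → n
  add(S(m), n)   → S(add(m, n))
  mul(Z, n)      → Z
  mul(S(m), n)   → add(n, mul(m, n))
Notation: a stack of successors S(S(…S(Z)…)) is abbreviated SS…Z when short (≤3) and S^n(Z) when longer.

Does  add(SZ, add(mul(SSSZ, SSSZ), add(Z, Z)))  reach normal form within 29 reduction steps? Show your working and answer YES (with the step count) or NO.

Answer: YES — reaches normal form S^10(Z) in 29 ≤ 29 steps

Reduction:
  start: add(SZ, add(mul(SSSZ, SSSZ), add(Z, Z)))
  step 1: S(add(Z, add(mul(SSSZ, SSSZ), add(Z, Z))))
  step 2: S(add(mul(SSSZ, SSSZ), add(Z, Z)))
  step 3: S(add(add(SSSZ, mul(SSZ, SSSZ)), add(Z, Z)))
  step 4: S(add(S(add(SSZ, mul(SSZ, SSSZ))), add(Z, Z)))
  step 5: S(S(add(add(SSZ, mul(SSZ, SSSZ)), add(Z, Z))))
  step 6: S(S(add(S(add(SZ, mul(SSZ, SSSZ))), add(Z, Z))))
  step 7: S(S(S(add(add(SZ, mul(SSZ, SSSZ)), add(Z, Z)))))
  step 8: S(S(S(add(S(add(Z, mul(SSZ, SSSZ))), add(Z, Z)))))
  step 9: S(S(S(S(add(add(Z, mul(SSZ, SSSZ)), add(Z, Z))))))
  step 10: S(S(S(S(add(mul(SSZ, SSSZ), add(Z, Z))))))
  step 11: S(S(S(S(add(add(SSSZ, mul(SZ, SSSZ)), add(Z, Z))))))
  step 12: S(S(S(S(add(S(add(SSZ, mul(SZ, SSSZ))), add(Z, Z))))))
  step 13: S(S(S(S(S(add(add(SSZ, mul(SZ, SSSZ)), add(Z, Z)))))))
  step 14: S(S(S(S(S(add(S(add(SZ, mul(SZ, SSSZ))), add(Z, Z)))))))
  step 15: S(S(S(S(S(S(add(add(SZ, mul(SZ, SSSZ)), add(Z, Z))))))))
  step 16: S(S(S(S(S(S(add(S(add(Z, mul(SZ, SSSZ))), add(Z, Z))))))))
  step 17: S(S(S(S(S(S(S(add(add(Z, mul(SZ, SSSZ)), add(Z, Z)))))))))
  step 18: S(S(S(S(S(S(S(add(mul(SZ, SSSZ), add(Z, Z)))))))))
  step 19: S(S(S(S(S(S(S(add(add(SSSZ, mul(Z, SSSZ)), add(Z, Z)))))))))
  step 20: S(S(S(S(S(S(S(add(S(add(SSZ, mul(Z, SSSZ))), add(Z, Z)))))))))
  step 21: S(S(S(S(S(S(S(S(add(add(SSZ, mul(Z, SSSZ)), add(Z, Z))))))))))
  step 22: S(S(S(S(S(S(S(S(add(S(add(SZ, mul(Z, SSSZ))), add(Z, Z))))))))))
  step 23: S(S(S(S(S(S(S(S(S(add(add(SZ, mul(Z, SSSZ)), add(Z, Z)))))))))))
  step 24: S(S(S(S(S(S(S(S(S(add(S(add(Z, mul(Z, SSSZ))), add(Z, Z)))))))))))
  step 25: S(S(S(S(S(S(S(S(S(S(add(add(Z, mul(Z, SSSZ)), add(Z, Z))))))))))))
  step 26: S(S(S(S(S(S(S(S(S(S(add(mul(Z, SSSZ), add(Z, Z))))))))))))
  step 27: S(S(S(S(S(S(S(S(S(S(add(Z, add(Z, Z))))))))))))
  step 28: S(S(S(S(S(S(S(S(S(S(add(Z, Z)))))))))))
  step 29: S^10(Z)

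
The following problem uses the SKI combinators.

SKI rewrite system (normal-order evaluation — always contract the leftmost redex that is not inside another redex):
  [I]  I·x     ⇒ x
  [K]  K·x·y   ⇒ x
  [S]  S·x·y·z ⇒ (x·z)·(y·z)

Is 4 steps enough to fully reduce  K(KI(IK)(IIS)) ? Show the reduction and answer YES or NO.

Answer: YES — reaches normal form KS in 4 ≤ 4 steps

Working:
  start: K(KI(IK)(IIS))
  [1] K(I(IIS))
  [2] K(IIS)
  [3] K(IS)
  [4] KS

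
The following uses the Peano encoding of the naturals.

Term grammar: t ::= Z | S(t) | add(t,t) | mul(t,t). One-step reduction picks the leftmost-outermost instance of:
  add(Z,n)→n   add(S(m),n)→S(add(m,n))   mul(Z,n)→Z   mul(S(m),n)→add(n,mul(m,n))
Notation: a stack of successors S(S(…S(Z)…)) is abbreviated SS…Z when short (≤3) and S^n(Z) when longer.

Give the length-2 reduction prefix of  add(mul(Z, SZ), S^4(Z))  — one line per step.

  start: add(mul(Z, SZ), S^4(Z))
  [1] add(Z, S^4(Z))
  [2] S^4(Z)

Answer: after 2 steps: S^4(Z)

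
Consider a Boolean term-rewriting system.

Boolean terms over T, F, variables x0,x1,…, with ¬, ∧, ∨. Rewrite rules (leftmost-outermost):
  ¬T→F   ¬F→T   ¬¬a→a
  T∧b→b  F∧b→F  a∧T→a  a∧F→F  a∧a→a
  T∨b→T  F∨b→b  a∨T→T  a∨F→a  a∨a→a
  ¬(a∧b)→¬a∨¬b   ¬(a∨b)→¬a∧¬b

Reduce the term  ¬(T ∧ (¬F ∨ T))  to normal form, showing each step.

Answer: normal form = F  (in 6 steps)

Working:
  start: ¬(T ∧ (¬F ∨ T))
  →1  ¬T ∨ ¬(¬F ∨ T)
  →2  F ∨ ¬(¬F ∨ T)
  →3  ¬(¬F ∨ T)
  →4  ¬¬F ∧ ¬T
  →5  F ∧ ¬T
  →6  F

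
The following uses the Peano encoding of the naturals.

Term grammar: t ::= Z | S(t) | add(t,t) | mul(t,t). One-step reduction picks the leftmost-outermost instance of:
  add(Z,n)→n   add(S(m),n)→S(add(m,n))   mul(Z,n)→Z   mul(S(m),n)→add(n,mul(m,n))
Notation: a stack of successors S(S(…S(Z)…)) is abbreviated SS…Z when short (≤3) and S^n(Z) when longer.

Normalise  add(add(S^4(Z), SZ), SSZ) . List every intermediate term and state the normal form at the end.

Answer: normal form = S^7(Z)  (in 11 steps)

Reduction:
  start: add(add(S^4(Z), SZ), SSZ)
  [1] add(S(add(SSSZ, SZ)), SSZ)
  [2] S(add(add(SSSZ, SZ), SSZ))
  [3] S(add(S(add(SSZ, SZ)), SSZ))
  [4] S(S(add(add(SSZ, SZ), SSZ)))
  [5] S(S(add(S(add(SZ, SZ)), SSZ)))
  [6] S(S(S(add(add(SZ, SZ), SSZ))))
  [7] S(S(S(add(S(add(Z, SZ)), SSZ))))
  [8] S(S(S(S(add(add(Z, SZ), SSZ)))))
  [9] S(S(S(S(add(SZ, SSZ)))))
  [10] S(S(S(S(S(add(Z, SSZ))))))
  [11] S^7(Z)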